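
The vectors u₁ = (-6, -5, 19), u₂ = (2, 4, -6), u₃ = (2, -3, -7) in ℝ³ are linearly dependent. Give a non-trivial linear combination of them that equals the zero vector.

u₁ + 2u₂ + u₃ = 0

Row-reduce the matrix with u₁, u₂, u₃ as columns; the null space gives the coefficients.
A generator of the null space is (1, 2, 1).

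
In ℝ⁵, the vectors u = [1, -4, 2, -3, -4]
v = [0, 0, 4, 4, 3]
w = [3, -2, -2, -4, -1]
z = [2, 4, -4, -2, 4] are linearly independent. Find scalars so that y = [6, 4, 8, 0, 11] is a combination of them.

y = 4u + 3v - 2w + 4z

Write y = a₁u + … + a₄z and equate components.
The system has the unique solution (a₁, …, a₄) = (4, 3, -2, 4).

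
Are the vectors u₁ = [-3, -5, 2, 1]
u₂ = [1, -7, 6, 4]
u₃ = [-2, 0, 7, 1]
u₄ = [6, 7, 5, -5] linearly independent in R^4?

Place the vectors as rows of a 4×4 matrix and reduce to echelon form.
The reduction yields 4 nonzero rows, so the rank is 4.
Since rank = 4 (the number of vectors), the set is linearly independent.

linearly independent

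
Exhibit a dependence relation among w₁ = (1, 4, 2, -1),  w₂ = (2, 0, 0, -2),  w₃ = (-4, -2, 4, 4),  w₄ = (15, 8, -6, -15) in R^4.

Solve the homogeneous system with w₁, w₂, w₃, w₄ as columns by row-reducing the coefficient matrix.
One solution (up to scaling) is (1, 3, -2, -1).

w₁ + 3w₂ - 2w₃ - w₄ = 0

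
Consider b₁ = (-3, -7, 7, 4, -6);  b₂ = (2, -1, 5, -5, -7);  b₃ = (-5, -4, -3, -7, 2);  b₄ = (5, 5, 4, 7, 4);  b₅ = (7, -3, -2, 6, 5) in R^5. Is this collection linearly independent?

The matrix [b₁|b₂|b₃|b₄|b₅] has determinant 43882.
A nonzero determinant means the columns are linearly independent.

linearly independent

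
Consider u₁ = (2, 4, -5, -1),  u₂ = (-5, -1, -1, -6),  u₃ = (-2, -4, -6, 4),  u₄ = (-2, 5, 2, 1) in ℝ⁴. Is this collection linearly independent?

The matrix [u₁|u₂|u₃|u₄] has determinant -2250.
A nonzero determinant means the columns are linearly independent.

linearly independent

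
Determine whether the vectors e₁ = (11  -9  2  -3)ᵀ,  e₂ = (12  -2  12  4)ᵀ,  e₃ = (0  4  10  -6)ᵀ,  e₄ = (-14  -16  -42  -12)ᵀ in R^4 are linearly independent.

Row-reduce the matrix whose columns are e₁, e₂, e₃, e₄.
The reduction yields 3 nonzero rows, so the rank is 3.
Since rank 3 < 4, the set is linearly dependent.
Indeed 2e₁ - 3e₂ - e₃ - e₄ = 0.

linearly dependent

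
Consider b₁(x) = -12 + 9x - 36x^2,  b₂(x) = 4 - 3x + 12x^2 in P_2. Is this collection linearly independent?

linearly dependent

Take coordinates with respect to the standard basis {1, x, x^2}.
Row-reduce the matrix whose columns are b₁, b₂.
The reduction yields 1 nonzero row, so the rank is 1.
Since rank 1 < 2, the set is linearly dependent.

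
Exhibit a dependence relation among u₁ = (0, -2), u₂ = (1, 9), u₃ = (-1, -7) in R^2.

Solve the homogeneous system with u₁, u₂, u₃ as columns by row-reducing the coefficient matrix.
One solution (up to scaling) is (1, 1, 1).

u₁ + u₂ + u₃ = 0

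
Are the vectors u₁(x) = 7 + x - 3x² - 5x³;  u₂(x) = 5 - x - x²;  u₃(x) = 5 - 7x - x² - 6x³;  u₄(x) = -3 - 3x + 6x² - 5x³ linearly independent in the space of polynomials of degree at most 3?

Write each element as a coordinate vector in ℝ⁴ using {1, x, …, x³}.
Form the 4×4 matrix with these as columns; its determinant is -1266.
A nonzero determinant means the columns are linearly independent.

linearly independent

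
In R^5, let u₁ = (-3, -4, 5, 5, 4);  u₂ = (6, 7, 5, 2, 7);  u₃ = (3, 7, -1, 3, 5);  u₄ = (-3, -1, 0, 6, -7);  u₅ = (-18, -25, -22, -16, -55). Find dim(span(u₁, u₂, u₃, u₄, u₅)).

Row-reduce the 5×5 matrix with these as rows.
There are 4 pivot columns, so rank = 4.

4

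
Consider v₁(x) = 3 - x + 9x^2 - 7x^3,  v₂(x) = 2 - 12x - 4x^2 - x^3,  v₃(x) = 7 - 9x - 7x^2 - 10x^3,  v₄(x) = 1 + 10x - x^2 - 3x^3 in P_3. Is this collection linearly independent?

linearly independent

Write each element as a coordinate vector in ℝ⁴ using {1, x, …, x^3}.
Place the vectors as rows of a 4×4 matrix and reduce to echelon form.
The reduction yields 4 nonzero rows, so the rank is 4.
Since rank = 4 (the number of vectors), the set is linearly independent.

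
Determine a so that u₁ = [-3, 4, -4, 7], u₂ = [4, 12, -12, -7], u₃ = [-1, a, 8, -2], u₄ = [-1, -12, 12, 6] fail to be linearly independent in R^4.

The set is linearly dependent precisely when det[u₁; u₂; u₃; u₄] = 0.
Cofactor expansion gives det = -284*a - 2272.
Solving -284*a - 2272 = 0 yields a = -8.

a = -8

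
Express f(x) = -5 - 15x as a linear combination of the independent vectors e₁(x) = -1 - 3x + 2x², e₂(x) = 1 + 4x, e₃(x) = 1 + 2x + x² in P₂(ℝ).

Identify each element with its coordinate vector in ℝ³ via {1, x, x²}.
Solve the system with e₁, e₂, e₃ as columns and f as the right-hand side.
Back-substitution yields (a₁, a₂, a₃) = (1, -2, -2).

f = e₁ - 2e₂ - 2e₃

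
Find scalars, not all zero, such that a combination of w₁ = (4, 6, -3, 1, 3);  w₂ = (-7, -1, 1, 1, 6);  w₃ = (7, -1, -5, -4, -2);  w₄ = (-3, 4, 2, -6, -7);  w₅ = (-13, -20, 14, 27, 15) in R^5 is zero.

2w₁ + w₂ + 3w₃ + 3w₄ + w₅ = 0

Row-reduce the matrix with w₁, w₂, w₃, w₄, w₅ as columns; the null space gives the coefficients.
A generator of the null space is (2, 1, 3, 3, 1).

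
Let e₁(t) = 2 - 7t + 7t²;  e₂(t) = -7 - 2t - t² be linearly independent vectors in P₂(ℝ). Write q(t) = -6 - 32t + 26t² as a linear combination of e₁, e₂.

Take coordinate vectors relative to {1, t, t²}.
Since e₁, e₂ are independent, the coefficients expressing q are uniquely determined by a linear system.
Back-substitution yields (α₁, α₂) = (4, 2).

q = 4e₁ + 2e₂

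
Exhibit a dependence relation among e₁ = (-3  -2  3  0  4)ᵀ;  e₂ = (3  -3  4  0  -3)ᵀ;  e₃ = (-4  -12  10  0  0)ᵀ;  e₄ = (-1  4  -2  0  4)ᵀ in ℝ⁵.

Write the vectors as columns of a matrix and find a nonzero vector in its null space.
One solution (up to scaling) is (2, 0, -1, -2).

2e₁ - e₃ - 2e₄ = 0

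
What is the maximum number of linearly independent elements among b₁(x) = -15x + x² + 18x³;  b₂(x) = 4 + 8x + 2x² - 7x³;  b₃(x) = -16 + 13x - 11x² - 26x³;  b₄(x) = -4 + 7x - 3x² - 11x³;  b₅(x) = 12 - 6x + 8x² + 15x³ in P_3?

Use coordinates relative to {1, x, …, x³}.
Row-reduce the 5×4 matrix with these as rows.
The echelon form has 2 nonzero rows, so the rank is 2.
(With 5 elements in a 4-dimensional space the rank is at most 4.)

2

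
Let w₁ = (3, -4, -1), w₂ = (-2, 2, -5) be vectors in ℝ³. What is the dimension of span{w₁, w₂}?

Apply Gaussian elimination to the matrix whose rows are w₁, w₂.
The echelon form has 2 nonzero rows, so the rank is 2.

dim = 2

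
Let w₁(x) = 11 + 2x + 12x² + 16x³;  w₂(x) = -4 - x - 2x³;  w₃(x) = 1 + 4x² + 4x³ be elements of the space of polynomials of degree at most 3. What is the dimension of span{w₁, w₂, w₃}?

Represent each element by its coordinate vector in ℝ⁴.
Put the 4×3 matrix [w₁|w₂|w₃] into echelon form.
Reduction leaves 2 leading entries, giving rank 2.

2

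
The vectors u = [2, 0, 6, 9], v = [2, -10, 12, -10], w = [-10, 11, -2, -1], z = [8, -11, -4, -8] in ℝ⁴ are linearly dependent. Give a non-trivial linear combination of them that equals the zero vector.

u + w + z = 0

Solve the homogeneous system with u, v, w, z as columns by row-reducing the coefficient matrix.
A generator of the null space is (1, 0, 1, 1).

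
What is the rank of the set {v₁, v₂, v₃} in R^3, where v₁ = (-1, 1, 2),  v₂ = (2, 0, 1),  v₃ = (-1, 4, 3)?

Form the matrix with v₁, v₂, v₃ as columns and reduce.
There are 3 pivot columns, so rank = 3.

3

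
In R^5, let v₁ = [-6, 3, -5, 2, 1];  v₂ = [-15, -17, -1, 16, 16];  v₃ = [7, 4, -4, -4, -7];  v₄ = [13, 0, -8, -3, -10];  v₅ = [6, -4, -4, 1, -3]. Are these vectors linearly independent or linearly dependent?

linearly dependent

Row-reduce the matrix whose columns are v₁, v₂, v₃, v₄, v₅.
The reduction yields 3 nonzero rows, so the rank is 3.
Since rank 3 < 5, the set is linearly dependent.
Indeed v₁ - v₂ - 5v₃ + 2v₄ = 0.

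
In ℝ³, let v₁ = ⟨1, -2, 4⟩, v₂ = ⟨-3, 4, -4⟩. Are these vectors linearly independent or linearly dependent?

Place the vectors as rows of a 2×3 matrix and reduce to echelon form.
The reduction yields 2 nonzero rows, so the rank is 2.
Since rank = 2 (the number of vectors), the set is linearly independent.

linearly independent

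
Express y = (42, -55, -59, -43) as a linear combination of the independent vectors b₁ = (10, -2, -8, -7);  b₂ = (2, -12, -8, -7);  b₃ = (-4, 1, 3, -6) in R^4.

Write y = α₁b₁ + … + α₃b₃ and equate components.
The system has the unique solution (α₁, α₂, α₃) = (3, 4, -1).

y = 3b₁ + 4b₂ - b₃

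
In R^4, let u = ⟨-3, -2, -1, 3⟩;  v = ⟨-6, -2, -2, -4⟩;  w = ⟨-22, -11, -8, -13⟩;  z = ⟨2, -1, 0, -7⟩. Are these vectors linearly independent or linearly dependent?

linearly dependent

Place the vectors as rows of a 4×4 matrix and reduce to echelon form.
The reduction yields 3 nonzero rows, so the rank is 3.
Since rank 3 < 4, the set is linearly dependent.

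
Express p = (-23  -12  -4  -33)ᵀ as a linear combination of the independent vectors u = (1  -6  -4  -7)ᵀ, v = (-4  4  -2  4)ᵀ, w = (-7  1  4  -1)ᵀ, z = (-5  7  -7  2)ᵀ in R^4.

Set up the augmented matrix [u | v | w | z | p] and row-reduce.
The system has the unique solution (α₁, …, α₄) = (3, -3, 4, 2).

p = 3u - 3v + 4w + 2z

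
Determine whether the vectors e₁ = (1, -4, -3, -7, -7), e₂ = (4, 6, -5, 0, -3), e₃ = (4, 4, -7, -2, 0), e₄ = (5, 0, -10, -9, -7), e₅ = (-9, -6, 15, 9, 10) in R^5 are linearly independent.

Row-reduce the matrix whose columns are e₁, e₂, e₃, e₄, e₅.
The reduction yields 3 nonzero rows, so the rank is 3.
Since rank 3 < 5, the set is linearly dependent.
Indeed e₁ + e₃ - e₄ = 0.

linearly dependent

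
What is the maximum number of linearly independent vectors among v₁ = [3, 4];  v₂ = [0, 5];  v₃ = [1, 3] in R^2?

2

Apply Gaussian elimination to the matrix whose rows are v₁, v₂, v₃.
Reduction leaves 2 leading entries, giving rank 2.
(With 3 elements in a 2-dimensional space the rank is at most 2.)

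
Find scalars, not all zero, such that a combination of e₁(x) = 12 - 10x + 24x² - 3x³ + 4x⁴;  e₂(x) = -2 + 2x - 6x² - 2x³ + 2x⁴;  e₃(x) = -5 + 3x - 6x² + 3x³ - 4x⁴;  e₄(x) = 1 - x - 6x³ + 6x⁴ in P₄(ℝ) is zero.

e₁ + 3e₂ + e₃ - e₄ = 0

Take coordinates with respect to {1, x, …, x⁴}.
Set up α₁e₁ + … + α₄e₄ = 0 and solve the homogeneous system.
One solution (up to scaling) is (1, 3, 1, -1).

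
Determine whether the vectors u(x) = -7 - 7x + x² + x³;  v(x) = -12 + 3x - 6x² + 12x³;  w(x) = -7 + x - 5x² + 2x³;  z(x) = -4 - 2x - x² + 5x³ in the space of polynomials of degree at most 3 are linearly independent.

Write each element as a coordinate vector in ℝ⁴ using {1, x, …, x³}.
Place the vectors as rows of a 4×4 matrix and reduce to echelon form.
The reduction yields 4 nonzero rows, so the rank is 4.
Since rank = 4 (the number of vectors), the set is linearly independent.

linearly independent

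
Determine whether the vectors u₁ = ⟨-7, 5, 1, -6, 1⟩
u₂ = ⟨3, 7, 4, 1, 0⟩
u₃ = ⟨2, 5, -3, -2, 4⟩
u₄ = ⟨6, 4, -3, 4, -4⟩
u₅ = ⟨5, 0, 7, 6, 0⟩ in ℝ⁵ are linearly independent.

Form the 5×5 matrix with these as columns; its determinant is 4241.
A nonzero determinant means the columns are linearly independent.

linearly independent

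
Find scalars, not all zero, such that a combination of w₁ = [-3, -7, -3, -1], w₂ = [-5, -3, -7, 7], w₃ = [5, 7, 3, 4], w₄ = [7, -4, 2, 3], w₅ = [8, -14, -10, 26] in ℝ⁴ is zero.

2w₁ + 2w₂ + 2w₃ + 2w₄ - w₅ = 0

Set up α₁w₁ + … + α₅w₅ = 0 and solve the homogeneous system.
A generator of the null space is (2, 2, 2, 2, -1).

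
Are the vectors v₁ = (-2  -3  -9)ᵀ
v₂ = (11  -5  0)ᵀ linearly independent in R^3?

Row-reduce the matrix whose columns are v₁, v₂.
The reduction yields 2 nonzero rows, so the rank is 2.
Since rank = 2 (the number of vectors), the set is linearly independent.

linearly independent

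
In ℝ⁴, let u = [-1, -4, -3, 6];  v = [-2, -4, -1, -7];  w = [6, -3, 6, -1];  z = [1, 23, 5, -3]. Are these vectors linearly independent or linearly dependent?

linearly dependent

The matrix [u|v|w|z] has determinant 0.
A zero determinant means the columns are linearly dependent.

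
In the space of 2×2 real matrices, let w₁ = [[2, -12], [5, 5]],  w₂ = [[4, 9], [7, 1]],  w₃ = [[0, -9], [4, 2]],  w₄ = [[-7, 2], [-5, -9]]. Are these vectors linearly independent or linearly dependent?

Take coordinates with respect to the standard basis {E₁₁, E₁₂, E₂₁, E₂₂}.
Place the vectors as rows of a 4×4 matrix and reduce to echelon form.
The reduction yields 4 nonzero rows, so the rank is 4.
Since rank = 4 (the number of vectors), the set is linearly independent.

linearly independent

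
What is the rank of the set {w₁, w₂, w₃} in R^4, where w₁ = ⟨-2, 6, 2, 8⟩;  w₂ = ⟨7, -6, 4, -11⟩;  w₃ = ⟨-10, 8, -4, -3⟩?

Form the matrix with w₁, w₂, w₃ as columns and reduce.
Exactly 3 pivots survive; hence the rank is 3.

3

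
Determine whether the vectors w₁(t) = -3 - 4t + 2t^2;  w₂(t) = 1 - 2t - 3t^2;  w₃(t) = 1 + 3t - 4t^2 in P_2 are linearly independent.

linearly independent

Write each element as a coordinate vector in ℝ³ using {1, t, t^2}.
Place the vectors as rows of a 3×3 matrix and reduce to echelon form.
The reduction yields 3 nonzero rows, so the rank is 3.
Since rank = 3 (the number of vectors), the set is linearly independent.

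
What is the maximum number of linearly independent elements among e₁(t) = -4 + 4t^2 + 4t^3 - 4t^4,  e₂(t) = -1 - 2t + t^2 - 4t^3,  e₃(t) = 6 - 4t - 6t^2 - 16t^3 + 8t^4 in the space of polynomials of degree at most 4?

Represent each element by its coordinate vector in ℝ⁵.
Put the 5×3 matrix [e₁|e₂|e₃] into echelon form.
Exactly 2 pivots survive; hence the rank is 2.

2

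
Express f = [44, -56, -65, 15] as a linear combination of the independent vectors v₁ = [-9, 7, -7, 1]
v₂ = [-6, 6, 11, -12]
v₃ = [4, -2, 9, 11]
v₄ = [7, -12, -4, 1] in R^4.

Since v₁, v₂, v₃, v₄ are independent, the coefficients expressing f are uniquely determined by a linear system.
Back-substitution yields (c₁, …, c₄) = (-2, -4, -3, 2).

f = -2v₁ - 4v₂ - 3v₃ + 2v₄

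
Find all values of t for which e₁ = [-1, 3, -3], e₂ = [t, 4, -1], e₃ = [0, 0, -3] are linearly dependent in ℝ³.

Dependence holds iff the 3×3 matrix [e₁ e₂ e₃] is singular.
Expanding, det = 9*t + 12.
Setting this to zero gives t = -4/3.

t = -4/3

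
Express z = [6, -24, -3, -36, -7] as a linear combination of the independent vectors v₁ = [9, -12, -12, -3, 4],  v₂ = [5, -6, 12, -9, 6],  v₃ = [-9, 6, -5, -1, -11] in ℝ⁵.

Solve the system with v₁, v₂, v₃ as columns and z as the right-hand side.
The system has the unique solution (c₁, c₂, c₃) = (2, 3, 3).

z = 2v₁ + 3v₂ + 3v₃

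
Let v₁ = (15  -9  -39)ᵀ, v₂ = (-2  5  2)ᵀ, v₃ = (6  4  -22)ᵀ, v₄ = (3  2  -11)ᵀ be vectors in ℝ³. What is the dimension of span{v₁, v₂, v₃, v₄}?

2

Form the matrix with v₁, v₂, v₃, v₄ as columns and reduce.
Reduction leaves 2 leading entries, giving rank 2.
(With 4 elements in a 3-dimensional space the rank is at most 3.)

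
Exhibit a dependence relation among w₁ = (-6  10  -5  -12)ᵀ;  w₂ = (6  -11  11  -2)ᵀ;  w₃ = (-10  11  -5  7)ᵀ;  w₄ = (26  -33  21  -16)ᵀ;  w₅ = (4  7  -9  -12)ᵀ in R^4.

Row-reduce the matrix with w₁, w₂, w₃, w₄, w₅ as columns; the null space gives the coefficients.
The free variable yields coefficients (0, 1, -2, -1, 0) (any nonzero multiple also works).

w₂ - 2w₃ - w₄ = 0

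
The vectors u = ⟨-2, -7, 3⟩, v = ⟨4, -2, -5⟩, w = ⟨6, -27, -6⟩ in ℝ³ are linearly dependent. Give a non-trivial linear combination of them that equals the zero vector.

3u + 3v - w = 0

Row-reduce the matrix with u, v, w as columns; the null space gives the coefficients.
One solution (up to scaling) is (3, 3, -1).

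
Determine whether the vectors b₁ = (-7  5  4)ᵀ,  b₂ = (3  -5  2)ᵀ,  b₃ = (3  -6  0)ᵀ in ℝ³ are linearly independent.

The matrix [b₁|b₂|b₃] has determinant -66.
A nonzero determinant means the columns are linearly independent.

linearly independent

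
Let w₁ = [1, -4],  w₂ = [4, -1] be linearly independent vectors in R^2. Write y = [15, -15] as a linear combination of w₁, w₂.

y = 3w₁ + 3w₂

Write y = a₁w₁ + a₂w₂ and equate components.
Back-substitution yields (a₁, a₂) = (3, 3).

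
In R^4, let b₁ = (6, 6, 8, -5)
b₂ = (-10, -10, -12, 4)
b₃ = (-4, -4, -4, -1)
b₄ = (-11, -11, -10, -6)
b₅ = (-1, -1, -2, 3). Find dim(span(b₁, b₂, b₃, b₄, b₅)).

dim = 2

Apply Gaussian elimination to the matrix whose rows are b₁, b₂, b₃, b₄, b₅.
Reduction leaves 2 leading entries, giving rank 2.
(With 5 elements in a 4-dimensional space the rank is at most 4.)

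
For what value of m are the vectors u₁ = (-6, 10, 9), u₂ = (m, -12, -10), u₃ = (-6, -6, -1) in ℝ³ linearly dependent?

The set is linearly dependent precisely when det[u₁; u₂; u₃] = 0.
Cofactor expansion gives det = 240 - 44*m.
This vanishes exactly when m = 60/11.

m = 60/11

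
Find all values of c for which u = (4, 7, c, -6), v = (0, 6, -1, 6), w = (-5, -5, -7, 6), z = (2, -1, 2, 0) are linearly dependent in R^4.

The set is linearly dependent precisely when det[u; v; w; z] = 0.
The determinant works out to 162*c - 990.
Setting this to zero gives c = 55/9.

c = 55/9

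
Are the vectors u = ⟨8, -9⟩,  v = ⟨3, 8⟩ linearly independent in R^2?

Form the 2×2 matrix with these as columns; its determinant is 91.
A nonzero determinant means the columns are linearly independent.

linearly independent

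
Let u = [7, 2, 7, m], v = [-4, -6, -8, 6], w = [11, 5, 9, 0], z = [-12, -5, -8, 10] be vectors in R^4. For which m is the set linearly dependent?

m = 23

The set is linearly dependent precisely when det[u; v; w; z] = 0.
The determinant works out to 1380 - 60*m.
Solving 1380 - 60*m = 0 yields m = 23.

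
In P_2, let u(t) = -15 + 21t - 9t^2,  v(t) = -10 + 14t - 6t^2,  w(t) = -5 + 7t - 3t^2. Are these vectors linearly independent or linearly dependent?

linearly dependent

Take coordinates with respect to the standard basis {1, t, t^2}.
One vector is a scalar multiple of another, so the set is dependent.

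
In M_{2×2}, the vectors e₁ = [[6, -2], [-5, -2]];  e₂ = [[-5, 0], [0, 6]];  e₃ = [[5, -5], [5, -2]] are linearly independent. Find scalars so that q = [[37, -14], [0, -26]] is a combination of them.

Identify each element with its coordinate vector in ℝ⁴ via {E₁₁, E₁₂, E₂₁, E₂₂}.
Solve the system with e₁, e₂, e₃ as columns and q as the right-hand side.
Back-substitution yields (c₁, c₂, c₃) = (2, -3, 2).

q = 2e₁ - 3e₂ + 2e₃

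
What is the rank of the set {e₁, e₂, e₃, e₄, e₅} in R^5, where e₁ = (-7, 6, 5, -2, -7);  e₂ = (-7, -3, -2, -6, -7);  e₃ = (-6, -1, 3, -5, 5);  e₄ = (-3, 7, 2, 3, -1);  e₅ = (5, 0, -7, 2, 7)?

rank 5

Form the matrix with e₁, e₂, e₃, e₄, e₅ as columns and reduce.
There are 5 pivot columns, so rank = 5.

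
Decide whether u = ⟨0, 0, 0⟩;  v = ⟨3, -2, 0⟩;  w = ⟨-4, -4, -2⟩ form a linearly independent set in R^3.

One of the vectors is the zero vector, so the set is linearly dependent.

linearly dependent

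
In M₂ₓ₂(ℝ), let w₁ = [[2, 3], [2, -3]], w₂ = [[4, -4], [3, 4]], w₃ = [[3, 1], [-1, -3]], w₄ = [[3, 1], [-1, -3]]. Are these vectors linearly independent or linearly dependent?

linearly dependent

Take coordinates with respect to the standard basis {E₁₁, E₁₂, E₂₁, E₂₂}.
Two of the vectors are equal, giving an immediate dependence.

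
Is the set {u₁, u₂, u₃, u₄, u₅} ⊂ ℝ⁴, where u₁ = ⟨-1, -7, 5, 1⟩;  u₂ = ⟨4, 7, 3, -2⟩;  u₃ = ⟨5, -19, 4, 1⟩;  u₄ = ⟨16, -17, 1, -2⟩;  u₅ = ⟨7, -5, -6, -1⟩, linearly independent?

linearly dependent

There are 5 vectors in a 4-dimensional space, so they cannot be linearly independent.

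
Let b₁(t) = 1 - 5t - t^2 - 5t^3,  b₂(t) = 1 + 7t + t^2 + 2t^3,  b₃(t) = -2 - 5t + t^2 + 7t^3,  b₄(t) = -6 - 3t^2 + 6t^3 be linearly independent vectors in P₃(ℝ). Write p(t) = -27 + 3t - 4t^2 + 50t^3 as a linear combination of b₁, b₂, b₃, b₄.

Work in coordinates with respect to the standard basis {1, t, …, t^3}.
Since b₁, b₂, b₃, b₄ are independent, the coefficients expressing p are uniquely determined by a linear system.
The system has the unique solution (a₁, …, a₄) = (-4, -1, 2, 3).

p = -4b₁ - b₂ + 2b₃ + 3b₄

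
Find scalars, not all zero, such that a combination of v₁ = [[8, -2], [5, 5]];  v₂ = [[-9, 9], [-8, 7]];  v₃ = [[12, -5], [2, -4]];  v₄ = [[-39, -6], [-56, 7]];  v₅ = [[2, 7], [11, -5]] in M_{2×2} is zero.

Write each element as a vector in ℝ⁴ using {E₁₁, E₁₂, E₂₁, E₂₂}.
Row-reduce the matrix with v₁, v₂, v₃, v₄, v₅ as columns; the null space gives the coefficients.
The free variable yields coefficients (3, -1, 0, 1, 3) (any nonzero multiple also works).

3v₁ - v₂ + v₄ + 3v₅ = 0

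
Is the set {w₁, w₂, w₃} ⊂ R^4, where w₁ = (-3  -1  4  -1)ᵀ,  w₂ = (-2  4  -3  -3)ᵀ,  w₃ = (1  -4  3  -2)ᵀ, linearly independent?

Place the vectors as rows of a 3×4 matrix and reduce to echelon form.
The reduction yields 3 nonzero rows, so the rank is 3.
Since rank = 3 (the number of vectors), the set is linearly independent.

linearly independent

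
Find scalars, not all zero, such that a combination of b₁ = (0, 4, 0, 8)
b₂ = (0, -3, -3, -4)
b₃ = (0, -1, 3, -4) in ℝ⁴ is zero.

b₁ + b₂ + b₃ = 0

Write the vectors as columns of a matrix and find a nonzero vector in its null space.
One solution (up to scaling) is (1, 1, 1).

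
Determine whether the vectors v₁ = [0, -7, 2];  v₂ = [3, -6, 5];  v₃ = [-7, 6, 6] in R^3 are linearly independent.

linearly independent

The matrix [v₁|v₂|v₃] has determinant 323.
A nonzero determinant means the columns are linearly independent.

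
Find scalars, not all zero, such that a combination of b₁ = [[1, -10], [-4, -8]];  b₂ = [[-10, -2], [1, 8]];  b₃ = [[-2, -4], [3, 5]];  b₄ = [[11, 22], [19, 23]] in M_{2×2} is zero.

Pass to coordinate vectors relative to the basis {E₁₁, E₁₂, E₂₁, E₂₂}.
Row-reduce the matrix with b₁, b₂, b₃, b₄ as columns; the null space gives the coefficients.
One solution (up to scaling) is (3, 2, -3, 1).

3b₁ + 2b₂ - 3b₃ + b₄ = 0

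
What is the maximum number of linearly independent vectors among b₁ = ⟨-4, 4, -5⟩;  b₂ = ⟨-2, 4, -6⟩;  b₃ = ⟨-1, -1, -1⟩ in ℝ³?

3

Form the matrix with b₁, b₂, b₃ as columns and reduce.
Reduction leaves 3 leading entries, giving rank 3.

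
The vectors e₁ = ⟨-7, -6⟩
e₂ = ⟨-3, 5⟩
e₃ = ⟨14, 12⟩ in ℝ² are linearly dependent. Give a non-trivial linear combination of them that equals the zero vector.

Solve the homogeneous system with e₁, e₂, e₃ as columns by row-reducing the coefficient matrix.
The free variable yields coefficients (2, 0, 1) (any nonzero multiple also works).

2e₁ + e₃ = 0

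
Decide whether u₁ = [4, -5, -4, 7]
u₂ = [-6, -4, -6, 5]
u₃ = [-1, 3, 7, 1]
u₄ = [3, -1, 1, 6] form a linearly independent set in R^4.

Form the 4×4 matrix with these as columns; its determinant is -590.
A nonzero determinant means the columns are linearly independent.

linearly independent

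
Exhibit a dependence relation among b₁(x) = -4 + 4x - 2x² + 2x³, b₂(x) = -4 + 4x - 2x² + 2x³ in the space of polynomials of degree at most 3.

b₁ - b₂ = 0

Write each element as a vector in ℝ⁴ using {1, x, …, x³}.
Row-reduce the matrix with b₁, b₂ as columns; the null space gives the coefficients.
The free variable yields coefficients (1, -1) (any nonzero multiple also works).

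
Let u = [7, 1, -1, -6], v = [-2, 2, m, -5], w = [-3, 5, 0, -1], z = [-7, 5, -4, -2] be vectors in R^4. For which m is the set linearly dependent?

m = -40/7

Place the vectors as rows of a 4×4 matrix; dependence ⇔ determinant zero.
The determinant works out to 154*m + 880.
This vanishes exactly when m = -40/7.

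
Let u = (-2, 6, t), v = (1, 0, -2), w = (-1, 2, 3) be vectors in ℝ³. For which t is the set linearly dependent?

The vectors are dependent exactly when the determinant of the matrix with rows u, v, w vanishes.
The determinant works out to 2*t - 14.
Solving 2*t - 14 = 0 yields t = 7.

t = 7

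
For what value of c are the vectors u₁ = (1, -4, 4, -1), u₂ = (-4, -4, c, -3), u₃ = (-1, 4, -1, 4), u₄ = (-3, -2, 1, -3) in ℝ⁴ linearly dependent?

c = 29/7

Dependence holds iff the 4×4 matrix [u₁ u₂ u₃ u₄] is singular.
Cofactor expansion gives det = 174 - 42*c.
Setting this to zero gives c = 29/7.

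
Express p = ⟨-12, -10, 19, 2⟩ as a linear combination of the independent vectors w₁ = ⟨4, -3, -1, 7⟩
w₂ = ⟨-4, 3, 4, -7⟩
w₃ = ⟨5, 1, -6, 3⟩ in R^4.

p = w₁ - w₂ - 4w₃

Solve the system with w₁, w₂, w₃ as columns and p as the right-hand side.
The system has the unique solution (c₁, c₂, c₃) = (1, -1, -4).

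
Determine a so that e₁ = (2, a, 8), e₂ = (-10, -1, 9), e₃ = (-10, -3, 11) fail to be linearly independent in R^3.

The vectors are dependent exactly when the determinant of the matrix with rows e₁, e₂, e₃ vanishes.
Expanding, det = 20*a + 192.
Solving 20*a + 192 = 0 yields a = -48/5.

a = -48/5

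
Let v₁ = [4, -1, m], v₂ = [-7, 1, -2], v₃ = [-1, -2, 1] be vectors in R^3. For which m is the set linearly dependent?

m = 7/5

The set is linearly dependent precisely when det[v₁; v₂; v₃] = 0.
Cofactor expansion gives det = 15*m - 21.
Setting this to zero gives m = 7/5.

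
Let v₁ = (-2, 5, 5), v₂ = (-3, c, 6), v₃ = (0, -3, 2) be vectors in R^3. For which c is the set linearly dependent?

The vectors are dependent exactly when the determinant of the matrix with rows v₁, v₂, v₃ vanishes.
Cofactor expansion gives det = 39 - 4*c.
Setting this to zero gives c = 39/4.

c = 39/4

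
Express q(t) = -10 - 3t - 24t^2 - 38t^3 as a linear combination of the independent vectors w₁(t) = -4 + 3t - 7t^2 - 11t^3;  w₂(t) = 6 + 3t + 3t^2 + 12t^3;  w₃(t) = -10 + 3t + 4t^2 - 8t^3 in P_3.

q = 2w₁ - 2w₂ - w₃

Take coordinate vectors relative to {1, t, …, t^3}.
Set up the augmented matrix [w₁ | w₂ | w₃ | q] and row-reduce.
Row-reducing the augmented matrix gives the unique coefficients (α₁, α₂, α₃) = (2, -2, -1).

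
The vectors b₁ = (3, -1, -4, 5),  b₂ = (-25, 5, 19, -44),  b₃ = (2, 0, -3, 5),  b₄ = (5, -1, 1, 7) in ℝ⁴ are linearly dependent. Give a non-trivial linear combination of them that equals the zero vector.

3b₁ + b₂ + 3b₃ + 2b₄ = 0

Write the vectors as columns of a matrix and find a nonzero vector in its null space.
One solution (up to scaling) is (3, 1, 3, 2).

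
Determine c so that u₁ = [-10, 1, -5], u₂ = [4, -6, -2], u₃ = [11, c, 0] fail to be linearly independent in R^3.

Place the vectors as rows of a 3×3 matrix; dependence ⇔ determinant zero.
Expanding, det = -40*c - 352.
Setting this to zero gives c = -44/5.

c = -44/5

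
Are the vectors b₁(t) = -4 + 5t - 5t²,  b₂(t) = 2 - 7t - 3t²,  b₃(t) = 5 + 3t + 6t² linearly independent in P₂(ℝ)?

linearly independent

Write each element as a coordinate vector in ℝ³ using {1, t, t²}.
Place the vectors as rows of a 3×3 matrix and reduce to echelon form.
The reduction yields 3 nonzero rows, so the rank is 3.
Since rank = 3 (the number of vectors), the set is linearly independent.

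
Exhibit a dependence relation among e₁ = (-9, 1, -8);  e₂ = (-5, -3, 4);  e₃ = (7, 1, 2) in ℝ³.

Write the vectors as columns of a matrix and find a nonzero vector in its null space.
A generator of the null space is (1, 1, 2).

e₁ + e₂ + 2e₃ = 0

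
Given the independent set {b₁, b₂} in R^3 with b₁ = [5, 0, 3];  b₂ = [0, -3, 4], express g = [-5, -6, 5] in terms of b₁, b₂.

Write g = a₁b₁ + a₂b₂ and equate components.
Row-reducing the augmented matrix gives the unique coefficients (a₁, a₂) = (-1, 2).

g = -b₁ + 2b₂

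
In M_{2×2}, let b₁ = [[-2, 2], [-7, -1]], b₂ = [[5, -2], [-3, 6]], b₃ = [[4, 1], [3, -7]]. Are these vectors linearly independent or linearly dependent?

linearly independent

Take coordinates with respect to the standard basis {E₁₁, E₁₂, E₂₁, E₂₂}.
Row-reduce the matrix whose columns are b₁, b₂, b₃.
The reduction yields 3 nonzero rows, so the rank is 3.
Since rank = 3 (the number of vectors), the set is linearly independent.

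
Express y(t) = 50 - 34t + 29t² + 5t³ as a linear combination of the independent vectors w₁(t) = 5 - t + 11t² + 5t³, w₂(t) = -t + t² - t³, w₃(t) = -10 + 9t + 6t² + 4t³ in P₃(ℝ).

Work in coordinates with respect to the standard basis {1, t, …, t³}.
Write y = α₁w₁ + … + α₃w₃ and equate components.
The system has the unique solution (α₁, α₂, α₃) = (4, 3, -3).

y = 4w₁ + 3w₂ - 3w₃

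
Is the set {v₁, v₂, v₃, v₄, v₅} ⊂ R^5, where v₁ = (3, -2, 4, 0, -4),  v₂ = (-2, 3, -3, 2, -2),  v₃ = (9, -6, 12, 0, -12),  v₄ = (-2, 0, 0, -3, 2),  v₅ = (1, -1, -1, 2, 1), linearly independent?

Row-reduce the matrix whose columns are v₁, v₂, v₃, v₄, v₅.
The reduction yields 4 nonzero rows, so the rank is 4.
Since rank 4 < 5, the set is linearly dependent.

linearly dependent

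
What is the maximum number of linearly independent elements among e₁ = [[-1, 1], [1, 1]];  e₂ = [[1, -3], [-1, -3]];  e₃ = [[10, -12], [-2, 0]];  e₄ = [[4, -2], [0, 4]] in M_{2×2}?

Use coordinates relative to {E₁₁, E₁₂, E₂₁, E₂₂}.
Put the 4×4 matrix [e₁|e₂|e₃|e₄] into echelon form.
Exactly 3 pivots survive; hence the rank is 3.

3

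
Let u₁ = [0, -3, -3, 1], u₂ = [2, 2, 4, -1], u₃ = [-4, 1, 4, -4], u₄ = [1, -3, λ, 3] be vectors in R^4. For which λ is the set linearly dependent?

Dependence holds iff the 4×4 matrix [u₁ u₂ u₃ u₄] is singular.
Cofactor expansion gives det = 26*λ + 143.
This vanishes exactly when λ = -11/2.

λ = -11/2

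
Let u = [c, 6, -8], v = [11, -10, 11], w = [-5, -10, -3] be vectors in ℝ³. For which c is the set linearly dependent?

The vectors are dependent exactly when the determinant of the matrix with rows u, v, w vanishes.
Expanding, det = 140*c + 1148.
Solving 140*c + 1148 = 0 yields c = -41/5.

c = -41/5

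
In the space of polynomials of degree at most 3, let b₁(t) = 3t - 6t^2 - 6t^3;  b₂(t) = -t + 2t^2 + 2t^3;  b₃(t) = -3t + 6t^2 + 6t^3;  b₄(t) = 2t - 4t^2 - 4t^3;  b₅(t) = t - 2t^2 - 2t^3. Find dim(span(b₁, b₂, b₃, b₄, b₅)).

1

Use coordinates relative to {1, t, …, t^3}.
Apply Gaussian elimination to the matrix whose rows are b₁, b₂, b₃, b₄, b₅.
There is 1 pivot column, so rank = 1.
(With 5 elements in a 4-dimensional space the rank is at most 4.)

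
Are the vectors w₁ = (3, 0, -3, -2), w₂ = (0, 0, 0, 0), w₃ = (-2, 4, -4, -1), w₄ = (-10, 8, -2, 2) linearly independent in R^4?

One of the vectors is the zero vector, so the set is linearly dependent.

linearly dependent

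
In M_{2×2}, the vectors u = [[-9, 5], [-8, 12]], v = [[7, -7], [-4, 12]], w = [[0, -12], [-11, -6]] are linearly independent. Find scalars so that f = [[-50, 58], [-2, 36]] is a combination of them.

f = 4u - 2v - 2w

Take coordinate vectors relative to {E₁₁, E₁₂, E₂₁, E₂₂}.
Since u, v, w are independent, the coefficients expressing f are uniquely determined by a linear system.
The system has the unique solution (α₁, α₂, α₃) = (4, -2, -2).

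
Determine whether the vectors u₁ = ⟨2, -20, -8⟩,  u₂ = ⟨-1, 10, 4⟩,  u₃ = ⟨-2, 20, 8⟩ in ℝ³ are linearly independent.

linearly dependent

One vector is a scalar multiple of another, so the set is dependent.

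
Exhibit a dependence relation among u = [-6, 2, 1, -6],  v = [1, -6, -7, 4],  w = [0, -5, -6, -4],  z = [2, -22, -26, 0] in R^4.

Write the vectors as columns of a matrix and find a nonzero vector in its null space.
A generator of the null space is (0, 2, 2, -1).

2v + 2w - z = 0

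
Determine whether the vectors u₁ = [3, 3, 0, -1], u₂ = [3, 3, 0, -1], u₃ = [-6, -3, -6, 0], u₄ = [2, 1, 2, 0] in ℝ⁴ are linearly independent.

Place the vectors as rows of a 4×4 matrix and reduce to echelon form.
The reduction yields 2 nonzero rows, so the rank is 2.
Since rank 2 < 4, the set is linearly dependent.
Indeed u₁ - u₂ = 0.

linearly dependent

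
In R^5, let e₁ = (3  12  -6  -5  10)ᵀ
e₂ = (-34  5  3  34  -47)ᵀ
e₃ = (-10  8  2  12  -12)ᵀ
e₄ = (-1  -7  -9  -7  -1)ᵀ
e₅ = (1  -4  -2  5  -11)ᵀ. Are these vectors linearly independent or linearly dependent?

Form the 5×5 matrix with these as columns; its determinant is 0.
A zero determinant means the columns are linearly dependent.

linearly dependent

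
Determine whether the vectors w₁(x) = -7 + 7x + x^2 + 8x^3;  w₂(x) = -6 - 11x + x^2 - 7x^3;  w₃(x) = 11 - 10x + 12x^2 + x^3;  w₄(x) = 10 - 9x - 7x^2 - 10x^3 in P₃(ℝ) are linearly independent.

Write each element as a coordinate vector in ℝ⁴ using {1, x, …, x^3}.
Place the vectors as rows of a 4×4 matrix and reduce to echelon form.
The reduction yields 4 nonzero rows, so the rank is 4.
Since rank = 4 (the number of vectors), the set is linearly independent.

linearly independent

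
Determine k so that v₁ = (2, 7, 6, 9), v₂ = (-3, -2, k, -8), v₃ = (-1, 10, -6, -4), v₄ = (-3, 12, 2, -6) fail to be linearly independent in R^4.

k = 14/9

Place the vectors as rows of a 4×4 matrix; dependence ⇔ determinant zero.
Expanding, det = 280 - 180*k.
This vanishes exactly when k = 14/9.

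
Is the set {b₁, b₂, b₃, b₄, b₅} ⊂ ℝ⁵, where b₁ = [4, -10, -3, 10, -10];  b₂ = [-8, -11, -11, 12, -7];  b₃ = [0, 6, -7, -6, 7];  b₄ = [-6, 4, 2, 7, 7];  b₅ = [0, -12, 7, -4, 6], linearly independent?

linearly independent

Form the 5×5 matrix with these as columns; its determinant is 301936.
A nonzero determinant means the columns are linearly independent.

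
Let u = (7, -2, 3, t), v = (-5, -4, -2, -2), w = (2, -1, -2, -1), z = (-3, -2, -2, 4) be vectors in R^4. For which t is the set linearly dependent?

t = -36

Place the vectors as rows of a 4×4 matrix; dependence ⇔ determinant zero.
Expanding, det = 16*t + 576.
Solving 16*t + 576 = 0 yields t = -36.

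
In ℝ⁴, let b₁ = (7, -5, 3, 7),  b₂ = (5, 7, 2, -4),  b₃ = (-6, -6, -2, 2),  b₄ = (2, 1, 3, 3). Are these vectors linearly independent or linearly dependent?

Form the 4×4 matrix with these as columns; its determinant is 220.
A nonzero determinant means the columns are linearly independent.

linearly independent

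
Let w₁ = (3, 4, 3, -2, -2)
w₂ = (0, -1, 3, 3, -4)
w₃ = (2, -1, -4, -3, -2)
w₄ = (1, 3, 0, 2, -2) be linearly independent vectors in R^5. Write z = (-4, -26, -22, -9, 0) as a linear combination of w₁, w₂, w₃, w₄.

Solve the system with w₁, w₂, w₃, w₄ as columns and z as the right-hand side.
Back-substitution yields (α₁, …, α₄) = (-3, 1, 4, -3).

z = -3w₁ + w₂ + 4w₃ - 3w₄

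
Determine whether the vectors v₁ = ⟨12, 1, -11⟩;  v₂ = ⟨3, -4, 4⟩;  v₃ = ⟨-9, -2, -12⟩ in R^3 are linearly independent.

Form the 3×3 matrix with these as columns; its determinant is 1134.
A nonzero determinant means the columns are linearly independent.

linearly independent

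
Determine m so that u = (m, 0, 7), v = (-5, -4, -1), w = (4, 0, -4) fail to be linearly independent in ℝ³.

The vectors are dependent exactly when the determinant of the matrix with rows u, v, w vanishes.
Expanding, det = 16*m + 112.
Setting this to zero gives m = -7.

m = -7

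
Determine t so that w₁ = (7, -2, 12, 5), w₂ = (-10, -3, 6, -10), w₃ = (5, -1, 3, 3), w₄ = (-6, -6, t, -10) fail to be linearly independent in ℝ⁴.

t = 21/2

Dependence holds iff the 4×4 matrix [w₁ w₂ w₃ w₄] is singular.
The determinant works out to 336 - 32*t.
This vanishes exactly when t = 21/2.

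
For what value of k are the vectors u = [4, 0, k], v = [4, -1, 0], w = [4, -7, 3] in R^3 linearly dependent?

Place the vectors as rows of a 3×3 matrix; dependence ⇔ determinant zero.
Cofactor expansion gives det = -24*k - 12.
Solving -24*k - 12 = 0 yields k = -1/2.

k = -1/2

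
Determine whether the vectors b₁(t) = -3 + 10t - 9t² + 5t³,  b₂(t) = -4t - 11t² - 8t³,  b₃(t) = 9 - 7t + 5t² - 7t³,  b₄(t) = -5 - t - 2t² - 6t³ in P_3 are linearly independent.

Write each element as a coordinate vector in ℝ⁴ using {1, t, …, t³}.
The matrix [b₁|b₂|b₃|b₄] has determinant 6599.
A nonzero determinant means the columns are linearly independent.

linearly independent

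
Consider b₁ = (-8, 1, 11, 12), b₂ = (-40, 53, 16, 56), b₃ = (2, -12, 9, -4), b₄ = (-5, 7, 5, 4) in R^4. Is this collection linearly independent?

linearly dependent

The matrix [b₁|b₂|b₃|b₄] has determinant 0.
A zero determinant means the columns are linearly dependent.
Indeed 3b₁ - b₂ - 3b₃ + 2b₄ = 0.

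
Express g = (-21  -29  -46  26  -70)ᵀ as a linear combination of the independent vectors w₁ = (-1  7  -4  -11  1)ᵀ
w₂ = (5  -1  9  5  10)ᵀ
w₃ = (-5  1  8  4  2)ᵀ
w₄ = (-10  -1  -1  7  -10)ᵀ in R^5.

Solve the system with w₁, w₂, w₃, w₄ as columns and g as the right-hand side.
Row-reducing the augmented matrix gives the unique coefficients (α₁, …, α₄) = (-4, -4, -3, 2).

g = -4w₁ - 4w₂ - 3w₃ + 2w₄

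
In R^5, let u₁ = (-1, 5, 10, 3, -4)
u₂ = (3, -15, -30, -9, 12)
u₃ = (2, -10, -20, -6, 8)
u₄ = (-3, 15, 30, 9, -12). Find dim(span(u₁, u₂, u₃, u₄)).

Apply Gaussian elimination to the matrix whose rows are u₁, u₂, u₃, u₄.
The echelon form has 1 nonzero row, so the rank is 1.

dim = 1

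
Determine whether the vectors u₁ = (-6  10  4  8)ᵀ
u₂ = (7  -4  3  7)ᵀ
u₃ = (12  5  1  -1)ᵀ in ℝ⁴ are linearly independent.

Place the vectors as rows of a 3×4 matrix and reduce to echelon form.
The reduction yields 3 nonzero rows, so the rank is 3.
Since rank = 3 (the number of vectors), the set is linearly independent.

linearly independent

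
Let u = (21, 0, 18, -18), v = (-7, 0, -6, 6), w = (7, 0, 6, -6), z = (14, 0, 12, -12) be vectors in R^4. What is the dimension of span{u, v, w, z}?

1

Form the matrix with u, v, w, z as columns and reduce.
There is 1 pivot column, so rank = 1.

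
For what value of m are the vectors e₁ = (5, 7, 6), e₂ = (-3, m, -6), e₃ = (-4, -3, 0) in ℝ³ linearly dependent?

The set is linearly dependent precisely when det[e₁; e₂; e₃] = 0.
Cofactor expansion gives det = 24*m + 132.
Solving 24*m + 132 = 0 yields m = -11/2.

m = -11/2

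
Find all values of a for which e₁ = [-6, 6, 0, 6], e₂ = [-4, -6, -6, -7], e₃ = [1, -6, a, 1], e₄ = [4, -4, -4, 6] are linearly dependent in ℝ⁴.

a = -6

Place the vectors as rows of a 4×4 matrix; dependence ⇔ determinant zero.
Expanding, det = 600*a + 3600.
Solving 600*a + 3600 = 0 yields a = -6.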